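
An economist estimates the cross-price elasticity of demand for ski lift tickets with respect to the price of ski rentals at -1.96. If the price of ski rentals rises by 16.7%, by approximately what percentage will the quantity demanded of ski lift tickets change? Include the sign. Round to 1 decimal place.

%ΔQ ≈ ε × %ΔP of ski rentals = -1.96 × (16.7%) = -32.7%.

-32.7%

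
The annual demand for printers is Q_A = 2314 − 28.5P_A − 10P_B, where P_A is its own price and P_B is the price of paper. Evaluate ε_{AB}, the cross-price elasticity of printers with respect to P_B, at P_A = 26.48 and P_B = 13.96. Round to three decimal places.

-0.098

At P_A = 26.48 and P_B = 13.96: Q_A = 1419.72.
∂Q_A/∂P_B = -10.
ε = (∂Q_A/∂P_B)(P_B/Q_A) = -10 × (13.96/1419.72) ≈ -0.098.
Since ε < 0, printers and paper are complements.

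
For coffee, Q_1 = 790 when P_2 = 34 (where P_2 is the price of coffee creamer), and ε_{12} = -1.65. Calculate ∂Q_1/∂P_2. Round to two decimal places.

-38.34

ε = (∂Q_1/∂P_2)·(P_2/Q_1) ⇒ ∂Q_1/∂P_2 = ε·Q_1/P_2 = -1.65 × 790/34 ≈ -38.34.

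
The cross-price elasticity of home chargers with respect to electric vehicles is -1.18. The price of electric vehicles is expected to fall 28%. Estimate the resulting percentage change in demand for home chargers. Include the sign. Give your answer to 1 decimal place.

33.0%

%ΔQ ≈ ε × %ΔP of electric vehicles = -1.18 × (-28%) = 33.0%.
Demand for home chargers rises by about 33.0%.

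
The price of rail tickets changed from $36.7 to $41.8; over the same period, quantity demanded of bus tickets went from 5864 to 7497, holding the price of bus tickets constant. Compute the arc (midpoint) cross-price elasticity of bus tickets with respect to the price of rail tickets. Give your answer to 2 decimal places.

ΔQ_A = 7497 − 5864 = 1633; ΔP_B = 41.8 − 36.7 = 5.1.
Midpoints: Q̄_A = 6680.5, P̄_B = 39.25.
ε = (ΔQ_A/Q̄_A)/(ΔP_B/P̄_B) = (1633/6680.5)/(5.1/39.25) ≈ 1.88.
ε > 0: bus tickets and rail tickets are substitutes.

1.88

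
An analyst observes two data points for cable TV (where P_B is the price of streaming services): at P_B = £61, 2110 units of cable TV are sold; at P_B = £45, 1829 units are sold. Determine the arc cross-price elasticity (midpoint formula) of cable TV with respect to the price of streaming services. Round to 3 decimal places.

0.473

ΔQ_A = 1829 − 2110 = -281; ΔP_B = 45 − 61 = -16.
Midpoints: Q̄_A = 1969.5, P̄_B = 53.00.
ε = (ΔQ_A/Q̄_A)/(ΔP_B/P̄_B) = (-281/1969.5)/(-16/53.00) ≈ 0.473.
ε > 0: cable TV and streaming services are substitutes.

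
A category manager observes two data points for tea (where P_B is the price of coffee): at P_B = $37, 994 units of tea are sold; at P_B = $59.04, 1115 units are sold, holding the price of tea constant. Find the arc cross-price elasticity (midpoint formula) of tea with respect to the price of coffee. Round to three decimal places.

ΔQ_A = 1115 − 994 = 121; ΔP_B = 59.04 − 37 = 22.04.
Midpoints: Q̄_A = 1054.5, P̄_B = 48.02.
ε = (ΔQ_A/Q̄_A)/(ΔP_B/P̄_B) = (121/1054.5)/(22.04/48.02) ≈ 0.250.

0.250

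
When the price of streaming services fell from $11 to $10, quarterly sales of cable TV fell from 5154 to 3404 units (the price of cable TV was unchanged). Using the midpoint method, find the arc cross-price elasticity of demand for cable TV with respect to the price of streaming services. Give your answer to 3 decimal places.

4.294

ΔQ_A = 3404 − 5154 = -1750; ΔP_B = 10 − 11 = -1.
Midpoints: Q̄_A = 4279.0, P̄_B = 10.50.
ε = (ΔQ_A/Q̄_A)/(ΔP_B/P̄_B) = (-1750/4279.0)/(-1/10.50) ≈ 4.294.
ε > 0: cable TV and streaming services are substitutes.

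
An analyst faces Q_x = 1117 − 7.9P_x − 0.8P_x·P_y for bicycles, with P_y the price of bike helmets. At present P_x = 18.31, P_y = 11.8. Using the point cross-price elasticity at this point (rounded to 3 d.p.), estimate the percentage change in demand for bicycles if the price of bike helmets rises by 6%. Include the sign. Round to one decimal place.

At P_x = 18.31, P_y = 11.8: Q_x = 799.505.
∂Q_x/∂P_y = -0.8P_x = -14.6480.
ε = (∂Q_x/∂P_y)(P_y/Q_x) = -14.6480 × 11.8/799.505 ≈ -0.216.
%ΔQ_x ≈ ε × %ΔP_y = -0.216 × (6%) = -1.3%.

-1.3%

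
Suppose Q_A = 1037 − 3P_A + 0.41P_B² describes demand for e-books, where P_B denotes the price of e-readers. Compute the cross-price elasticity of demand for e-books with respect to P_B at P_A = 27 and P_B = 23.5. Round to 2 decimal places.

0.38

At P_A = 27 and P_B = 23.5: Q_A = 1182.422.
∂Q_A/∂P_B = 0.82P_B = 0.82(23.5) = 19.2700.
ε = (∂Q_A/∂P_B)(P_B/Q_A) = 19.2700 × (23.5/1182.422) ≈ 0.38.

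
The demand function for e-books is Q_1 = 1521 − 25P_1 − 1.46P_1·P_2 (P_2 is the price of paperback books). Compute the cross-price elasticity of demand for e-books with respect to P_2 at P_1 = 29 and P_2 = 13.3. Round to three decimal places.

-2.418

At P_1 = 29 and P_2 = 13.3: Q_1 = 232.878.
∂Q_1/∂P_2 = -1.46P_1 = -1.46(29) = -42.3400.
ε = (∂Q_1/∂P_2)(P_2/Q_1) = -42.3400 × (13.3/232.878) ≈ -2.418.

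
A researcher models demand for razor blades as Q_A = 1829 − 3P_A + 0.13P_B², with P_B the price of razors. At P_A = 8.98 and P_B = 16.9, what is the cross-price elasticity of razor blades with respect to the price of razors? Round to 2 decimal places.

0.04

At P_A = 8.98 and P_B = 16.9: Q_A = 1839.189.
∂Q_A/∂P_B = 0.26P_B = 0.26(16.9) = 4.3940.
ε = (∂Q_A/∂P_B)(P_B/Q_A) = 4.3940 × (16.9/1839.189) ≈ 0.04.
ε > 0: substitutes.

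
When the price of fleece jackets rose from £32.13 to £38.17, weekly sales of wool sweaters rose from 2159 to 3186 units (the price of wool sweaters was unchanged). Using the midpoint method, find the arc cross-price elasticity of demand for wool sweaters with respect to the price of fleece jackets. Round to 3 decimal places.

ΔQ_A = 3186 − 2159 = 1027; ΔP_B = 38.17 − 32.13 = 6.04.
Midpoints: Q̄_A = 2672.5, P̄_B = 35.15.
ε = (ΔQ_A/Q̄_A)/(ΔP_B/P̄_B) = (1027/2672.5)/(6.04/35.15) ≈ 2.236.

2.236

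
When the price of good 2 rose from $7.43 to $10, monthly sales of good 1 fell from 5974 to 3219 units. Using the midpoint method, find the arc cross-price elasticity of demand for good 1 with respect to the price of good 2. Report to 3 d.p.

ΔQ_1 = 3219 − 5974 = -2755; ΔP_2 = 10 − 7.43 = 2.57.
Midpoints: Q̄_1 = 4596.5, P̄_2 = 8.71.
ε = (ΔQ_1/Q̄_1)/(ΔP_2/P̄_2) = (-2755/4596.5)/(2.57/8.71) ≈ -2.032.
ε < 0: good 1 and good 2 are complements.

-2.032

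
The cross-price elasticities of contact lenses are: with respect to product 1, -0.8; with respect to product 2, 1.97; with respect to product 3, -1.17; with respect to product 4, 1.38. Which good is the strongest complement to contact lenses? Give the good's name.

Complements have ε < 0. The most negative value is -1.17 (product 3).

product 3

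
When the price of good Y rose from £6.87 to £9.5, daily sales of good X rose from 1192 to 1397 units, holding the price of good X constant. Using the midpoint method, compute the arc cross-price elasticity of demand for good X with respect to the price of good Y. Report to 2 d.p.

ΔQ_X = 1397 − 1192 = 205; ΔP_Y = 9.5 − 6.87 = 2.63.
Midpoints: Q̄_X = 1294.5, P̄_Y = 8.19.
ε = (ΔQ_X/Q̄_X)/(ΔP_Y/P̄_Y) = (205/1294.5)/(2.63/8.19) ≈ 0.49.

0.49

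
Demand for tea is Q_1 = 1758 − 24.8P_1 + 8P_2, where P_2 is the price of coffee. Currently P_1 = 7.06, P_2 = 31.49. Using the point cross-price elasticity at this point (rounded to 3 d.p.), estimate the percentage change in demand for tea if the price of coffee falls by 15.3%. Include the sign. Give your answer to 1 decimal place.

-2.1%

At P_1 = 7.06, P_2 = 31.49: Q_1 = 1834.832.
∂Q_1/∂P_2 = 8.
ε = (∂Q_1/∂P_2)(P_2/Q_1) = 8.0000 × 31.49/1834.832 ≈ 0.137.
%ΔQ_1 ≈ ε × %ΔP_2 = 0.137 × (-15.3%) = -2.1%.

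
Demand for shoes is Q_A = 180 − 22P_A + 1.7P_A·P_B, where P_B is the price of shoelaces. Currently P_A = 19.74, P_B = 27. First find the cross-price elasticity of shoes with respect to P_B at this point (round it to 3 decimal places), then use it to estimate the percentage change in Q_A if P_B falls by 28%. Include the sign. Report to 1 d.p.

At P_A = 19.74, P_B = 27: Q_A = 651.786.
∂Q_A/∂P_B = 1.7P_A = 33.5580.
ε = (∂Q_A/∂P_B)(P_B/Q_A) = 33.5580 × 27/651.786 ≈ 1.390.
%ΔQ_A ≈ ε × %ΔP_B = 1.390 × (-28%) = -38.9%.

-38.9%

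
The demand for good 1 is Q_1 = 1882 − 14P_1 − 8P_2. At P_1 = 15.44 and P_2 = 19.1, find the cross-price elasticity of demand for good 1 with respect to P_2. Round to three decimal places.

-0.101

At P_1 = 15.44 and P_2 = 19.1: Q_1 = 1513.04.
∂Q_1/∂P_2 = -8.
ε = (∂Q_1/∂P_2)(P_2/Q_1) = -8 × (19.1/1513.04) ≈ -0.101.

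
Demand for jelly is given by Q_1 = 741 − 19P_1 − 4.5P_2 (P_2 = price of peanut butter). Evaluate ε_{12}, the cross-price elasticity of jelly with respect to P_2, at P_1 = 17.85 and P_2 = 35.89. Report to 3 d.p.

-0.672

At P_1 = 17.85 and P_2 = 35.89: Q_1 = 240.345.
∂Q_1/∂P_2 = -4.5.
ε = (∂Q_1/∂P_2)(P_2/Q_1) = -4.5 × (35.89/240.345) ≈ -0.672.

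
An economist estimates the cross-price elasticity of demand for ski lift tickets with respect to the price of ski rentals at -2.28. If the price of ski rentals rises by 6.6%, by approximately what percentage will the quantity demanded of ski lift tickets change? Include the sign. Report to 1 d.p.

-15.0%

%ΔQ ≈ ε × %ΔP of ski rentals = -2.28 × (6.6%) = -15.0%.
Demand for ski lift tickets falls by about 15.0%.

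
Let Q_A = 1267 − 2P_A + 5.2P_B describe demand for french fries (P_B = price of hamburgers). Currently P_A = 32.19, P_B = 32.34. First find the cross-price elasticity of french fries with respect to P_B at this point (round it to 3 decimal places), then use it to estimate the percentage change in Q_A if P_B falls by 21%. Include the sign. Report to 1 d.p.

-2.6%

At P_A = 32.19, P_B = 32.34: Q_A = 1370.788.
∂Q_A/∂P_B = 5.2.
ε = (∂Q_A/∂P_B)(P_B/Q_A) = 5.2000 × 32.34/1370.788 ≈ 0.123.
%ΔQ_A ≈ ε × %ΔP_B = 0.123 × (-21%) = -2.6%.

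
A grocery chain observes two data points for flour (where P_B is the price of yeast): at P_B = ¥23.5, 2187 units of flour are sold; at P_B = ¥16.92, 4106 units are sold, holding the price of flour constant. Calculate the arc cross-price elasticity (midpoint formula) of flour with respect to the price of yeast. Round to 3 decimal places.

-1.873

ΔQ_A = 4106 − 2187 = 1919; ΔP_B = 16.92 − 23.5 = -6.58.
Midpoints: Q̄_A = 3146.5, P̄_B = 20.21.
ε = (ΔQ_A/Q̄_A)/(ΔP_B/P̄_B) = (1919/3146.5)/(-6.58/20.21) ≈ -1.873.
ε < 0: flour and yeast are complements.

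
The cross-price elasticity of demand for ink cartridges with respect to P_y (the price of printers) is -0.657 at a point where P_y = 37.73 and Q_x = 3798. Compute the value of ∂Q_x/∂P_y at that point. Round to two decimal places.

-66.14

ε = (∂Q_x/∂P_y)·(P_y/Q_x) ⇒ ∂Q_x/∂P_y = ε·Q_x/P_y = -0.657 × 3798/37.73 ≈ -66.14.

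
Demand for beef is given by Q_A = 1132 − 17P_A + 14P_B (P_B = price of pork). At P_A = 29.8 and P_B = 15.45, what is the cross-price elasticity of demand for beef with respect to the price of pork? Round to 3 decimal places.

At P_A = 29.8 and P_B = 15.45: Q_A = 841.7.
∂Q_A/∂P_B = 14.
ε = (∂Q_A/∂P_B)(P_B/Q_A) = 14 × (15.45/841.7) ≈ 0.257.
Since ε > 0, beef and pork are substitutes.

0.257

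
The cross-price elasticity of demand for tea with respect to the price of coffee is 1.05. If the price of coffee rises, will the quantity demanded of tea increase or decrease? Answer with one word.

ε > 0 and the price of coffee rises, so the quantity of tea moves in the same direction: it increases.

increase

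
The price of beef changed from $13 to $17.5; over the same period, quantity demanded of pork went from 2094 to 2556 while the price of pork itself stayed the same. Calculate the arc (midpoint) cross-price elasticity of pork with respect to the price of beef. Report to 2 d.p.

0.67

ΔQ_A = 2556 − 2094 = 462; ΔP_B = 17.5 − 13 = 4.5.
Midpoints: Q̄_A = 2325.0, P̄_B = 15.25.
ε = (ΔQ_A/Q̄_A)/(ΔP_B/P̄_B) = (462/2325.0)/(4.5/15.25) ≈ 0.67.
ε > 0: pork and beef are substitutes.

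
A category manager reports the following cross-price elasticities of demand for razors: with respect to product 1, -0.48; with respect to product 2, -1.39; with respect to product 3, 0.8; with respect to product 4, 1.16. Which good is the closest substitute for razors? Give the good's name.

product 4

Substitutes have ε > 0. Among the positive values, 1.16 (product 4) is largest.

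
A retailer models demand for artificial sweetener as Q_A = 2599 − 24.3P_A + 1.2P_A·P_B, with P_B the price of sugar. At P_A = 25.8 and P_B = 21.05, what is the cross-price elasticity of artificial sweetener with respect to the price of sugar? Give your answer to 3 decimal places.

At P_A = 25.8 and P_B = 21.05: Q_A = 2623.768.
∂Q_A/∂P_B = 1.2P_A = 1.2(25.8) = 30.9600.
ε = (∂Q_A/∂P_B)(P_B/Q_A) = 30.9600 × (21.05/2623.768) ≈ 0.248.
ε > 0: substitutes.

0.248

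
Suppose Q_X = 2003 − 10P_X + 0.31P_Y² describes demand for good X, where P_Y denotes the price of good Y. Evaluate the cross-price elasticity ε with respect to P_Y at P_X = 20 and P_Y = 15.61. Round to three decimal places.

0.080

At P_X = 20 and P_Y = 15.61: Q_X = 1878.538.
∂Q_X/∂P_Y = 0.62P_Y = 0.62(15.61) = 9.6782.
ε = (∂Q_X/∂P_Y)(P_Y/Q_X) = 9.6782 × (15.61/1878.538) ≈ 0.080.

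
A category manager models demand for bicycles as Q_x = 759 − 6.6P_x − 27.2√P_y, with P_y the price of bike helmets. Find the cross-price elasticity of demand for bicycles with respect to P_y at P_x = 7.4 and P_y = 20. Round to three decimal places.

At P_x = 7.4 and P_y = 20: Q_x = 588.518.
∂Q_x/∂P_y = -27.2/(2√P_y) = -27.2/(2√20) = -3.0411.
ε = (∂Q_x/∂P_y)(P_y/Q_x) = -3.0411 × (20/588.518) ≈ -0.103.
ε < 0: complements.

-0.103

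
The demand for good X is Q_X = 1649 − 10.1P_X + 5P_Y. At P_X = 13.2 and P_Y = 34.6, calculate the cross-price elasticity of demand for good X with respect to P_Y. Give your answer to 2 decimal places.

At P_X = 13.2 and P_Y = 34.6: Q_X = 1688.68.
∂Q_X/∂P_Y = 5.
ε = (∂Q_X/∂P_Y)(P_Y/Q_X) = 5 × (34.6/1688.68) ≈ 0.10.

0.10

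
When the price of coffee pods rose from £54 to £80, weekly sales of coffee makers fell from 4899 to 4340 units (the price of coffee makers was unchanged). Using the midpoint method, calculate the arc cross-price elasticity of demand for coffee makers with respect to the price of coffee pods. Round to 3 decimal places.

ΔQ_A = 4340 − 4899 = -559; ΔP_B = 80 − 54 = 26.
Midpoints: Q̄_A = 4619.5, P̄_B = 67.00.
ε = (ΔQ_A/Q̄_A)/(ΔP_B/P̄_B) = (-559/4619.5)/(26/67.00) ≈ -0.312.
ε < 0: coffee makers and coffee pods are complements.

-0.312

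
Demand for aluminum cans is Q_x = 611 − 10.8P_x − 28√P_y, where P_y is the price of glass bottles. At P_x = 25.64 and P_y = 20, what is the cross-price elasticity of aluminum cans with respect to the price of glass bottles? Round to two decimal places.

-0.30

At P_x = 25.64 and P_y = 20: Q_x = 208.868.
∂Q_x/∂P_y = -28/(2√P_y) = -28/(2√20) = -3.1305.
ε = (∂Q_x/∂P_y)(P_y/Q_x) = -3.1305 × (20/208.868) ≈ -0.30.
ε < 0: complements.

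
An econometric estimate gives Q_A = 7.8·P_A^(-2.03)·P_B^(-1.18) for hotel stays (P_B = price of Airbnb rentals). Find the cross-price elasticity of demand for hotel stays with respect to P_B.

-1.18

In a log-linear (constant-elasticity) demand function, the coefficient on the exponent of P_B is the cross-price elasticity.
ε = -1.18. Negative, so hotel stays and Airbnb rentals are complements.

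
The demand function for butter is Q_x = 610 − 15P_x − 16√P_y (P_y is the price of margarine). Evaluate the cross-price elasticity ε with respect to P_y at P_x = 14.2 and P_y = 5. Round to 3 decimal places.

-0.050

At P_x = 14.2 and P_y = 5: Q_x = 361.223.
∂Q_x/∂P_y = -16/(2√P_y) = -16/(2√5) = -3.5777.
ε = (∂Q_x/∂P_y)(P_y/Q_x) = -3.5777 × (5/361.223) ≈ -0.050.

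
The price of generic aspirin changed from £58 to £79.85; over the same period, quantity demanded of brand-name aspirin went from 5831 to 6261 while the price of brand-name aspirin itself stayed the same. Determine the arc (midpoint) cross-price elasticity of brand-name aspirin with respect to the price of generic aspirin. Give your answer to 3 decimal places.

ΔQ_A = 6261 − 5831 = 430; ΔP_B = 79.85 − 58 = 21.85.
Midpoints: Q̄_A = 6046.0, P̄_B = 68.92.
ε = (ΔQ_A/Q̄_A)/(ΔP_B/P̄_B) = (430/6046.0)/(21.85/68.92) ≈ 0.224.

0.224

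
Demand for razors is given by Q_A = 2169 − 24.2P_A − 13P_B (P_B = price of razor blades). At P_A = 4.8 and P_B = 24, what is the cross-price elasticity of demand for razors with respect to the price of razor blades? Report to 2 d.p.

At P_A = 4.8 and P_B = 24: Q_A = 1740.84.
∂Q_A/∂P_B = -13.
ε = (∂Q_A/∂P_B)(P_B/Q_A) = -13 × (24/1740.84) ≈ -0.18.
Since ε < 0, razors and razor blades are complements.

-0.18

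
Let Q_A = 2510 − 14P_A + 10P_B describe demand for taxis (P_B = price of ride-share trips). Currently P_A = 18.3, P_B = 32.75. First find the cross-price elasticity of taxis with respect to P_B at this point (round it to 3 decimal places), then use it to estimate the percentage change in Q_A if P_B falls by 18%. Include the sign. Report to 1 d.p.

At P_A = 18.3, P_B = 32.75: Q_A = 2581.3.
∂Q_A/∂P_B = 10.
ε = (∂Q_A/∂P_B)(P_B/Q_A) = 10.0000 × 32.75/2581.3 ≈ 0.127.
%ΔQ_A ≈ ε × %ΔP_B = 0.127 × (-18%) = -2.3%.

-2.3%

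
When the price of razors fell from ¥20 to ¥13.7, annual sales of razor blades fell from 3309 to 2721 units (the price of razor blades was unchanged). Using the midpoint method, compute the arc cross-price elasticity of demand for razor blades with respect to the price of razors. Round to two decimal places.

0.52

ΔQ_A = 2721 − 3309 = -588; ΔP_B = 13.7 − 20 = -6.3.
Midpoints: Q̄_A = 3015.0, P̄_B = 16.85.
ε = (ΔQ_A/Q̄_A)/(ΔP_B/P̄_B) = (-588/3015.0)/(-6.3/16.85) ≈ 0.52.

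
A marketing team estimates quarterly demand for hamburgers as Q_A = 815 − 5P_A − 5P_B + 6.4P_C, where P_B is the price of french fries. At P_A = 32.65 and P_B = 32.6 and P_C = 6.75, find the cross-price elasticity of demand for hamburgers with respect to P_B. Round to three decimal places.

At P_A = 32.65 and P_B = 32.6 and P_C = 6.75: Q_A = 531.95.
∂Q_A/∂P_B = -5.
ε = (∂Q_A/∂P_B)(P_B/Q_A) = -5 × (32.6/531.95) ≈ -0.306.
Since ε < 0, hamburgers and french fries are complements.

-0.306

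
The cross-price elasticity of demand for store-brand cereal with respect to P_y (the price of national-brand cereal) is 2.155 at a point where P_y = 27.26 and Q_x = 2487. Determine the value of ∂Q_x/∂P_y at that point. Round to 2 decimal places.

ε = (∂Q_x/∂P_y)·(P_y/Q_x) ⇒ ∂Q_x/∂P_y = ε·Q_x/P_y = 2.155 × 2487/27.26 ≈ 196.61.

196.61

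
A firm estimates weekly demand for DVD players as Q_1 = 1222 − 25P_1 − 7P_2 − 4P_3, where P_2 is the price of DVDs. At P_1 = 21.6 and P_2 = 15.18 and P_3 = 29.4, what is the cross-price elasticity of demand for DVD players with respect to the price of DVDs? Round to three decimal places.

-0.232

At P_1 = 21.6 and P_2 = 15.18 and P_3 = 29.4: Q_1 = 458.14.
∂Q_1/∂P_2 = -7.
ε = (∂Q_1/∂P_2)(P_2/Q_1) = -7 × (15.18/458.14) ≈ -0.232.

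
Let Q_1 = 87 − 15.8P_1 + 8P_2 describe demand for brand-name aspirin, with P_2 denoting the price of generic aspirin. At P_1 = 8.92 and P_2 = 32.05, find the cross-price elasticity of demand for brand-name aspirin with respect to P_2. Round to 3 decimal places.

1.266

At P_1 = 8.92 and P_2 = 32.05: Q_1 = 202.464.
∂Q_1/∂P_2 = 8.
ε = (∂Q_1/∂P_2)(P_2/Q_1) = 8 × (32.05/202.464) ≈ 1.266.
Since ε > 0, brand-name aspirin and generic aspirin are substitutes.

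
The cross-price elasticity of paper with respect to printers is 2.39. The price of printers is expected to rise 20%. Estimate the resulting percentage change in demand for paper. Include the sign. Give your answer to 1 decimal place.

47.8%

%ΔQ ≈ ε × %ΔP of printers = 2.39 × (20%) = 47.8%.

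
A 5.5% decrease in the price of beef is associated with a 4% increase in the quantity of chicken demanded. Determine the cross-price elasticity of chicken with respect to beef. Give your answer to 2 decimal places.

-0.73

ε = (%ΔQ of chicken) / (%ΔP of beef) = (4%) / (-5.5%) ≈ -0.73.
Negative cross-price elasticity: complements.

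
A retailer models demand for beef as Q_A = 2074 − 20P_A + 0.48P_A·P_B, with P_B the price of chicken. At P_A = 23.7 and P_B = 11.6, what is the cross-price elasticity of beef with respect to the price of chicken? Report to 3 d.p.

At P_A = 23.7 and P_B = 11.6: Q_A = 1731.962.
∂Q_A/∂P_B = 0.48P_A = 0.48(23.7) = 11.3760.
ε = (∂Q_A/∂P_B)(P_B/Q_A) = 11.3760 × (11.6/1731.962) ≈ 0.076.

0.076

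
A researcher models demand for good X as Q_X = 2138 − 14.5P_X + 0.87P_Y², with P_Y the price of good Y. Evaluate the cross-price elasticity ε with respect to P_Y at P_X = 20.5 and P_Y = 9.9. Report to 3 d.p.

At P_X = 20.5 and P_Y = 9.9: Q_X = 1926.019.
∂Q_X/∂P_Y = 1.74P_Y = 1.74(9.9) = 17.2260.
ε = (∂Q_X/∂P_Y)(P_Y/Q_X) = 17.2260 × (9.9/1926.019) ≈ 0.089.

0.089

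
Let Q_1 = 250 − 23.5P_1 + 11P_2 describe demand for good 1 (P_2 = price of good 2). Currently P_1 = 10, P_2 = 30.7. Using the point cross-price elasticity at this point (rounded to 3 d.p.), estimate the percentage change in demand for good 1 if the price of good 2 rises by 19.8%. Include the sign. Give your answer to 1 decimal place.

At P_1 = 10, P_2 = 30.7: Q_1 = 352.7.
∂Q_1/∂P_2 = 11.
ε = (∂Q_1/∂P_2)(P_2/Q_1) = 11.0000 × 30.7/352.7 ≈ 0.957.
%ΔQ_1 ≈ ε × %ΔP_2 = 0.957 × (19.8%) = 18.9%.

18.9%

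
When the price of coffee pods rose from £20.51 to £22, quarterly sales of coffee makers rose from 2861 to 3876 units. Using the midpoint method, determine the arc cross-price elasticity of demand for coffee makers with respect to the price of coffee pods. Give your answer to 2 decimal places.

4.30

ΔQ_A = 3876 − 2861 = 1015; ΔP_B = 22 − 20.51 = 1.49.
Midpoints: Q̄_A = 3368.5, P̄_B = 21.26.
ε = (ΔQ_A/Q̄_A)/(ΔP_B/P̄_B) = (1015/3368.5)/(1.49/21.26) ≈ 4.30.
ε > 0: coffee makers and coffee pods are substitutes.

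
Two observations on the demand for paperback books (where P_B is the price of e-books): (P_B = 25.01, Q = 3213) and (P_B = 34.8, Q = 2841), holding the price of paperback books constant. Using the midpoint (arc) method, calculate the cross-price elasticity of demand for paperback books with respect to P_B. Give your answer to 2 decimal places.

-0.38

ΔQ_A = 2841 − 3213 = -372; ΔP_B = 34.8 − 25.01 = 9.79.
Midpoints: Q̄_A = 3027.0, P̄_B = 29.91.
ε = (ΔQ_A/Q̄_A)/(ΔP_B/P̄_B) = (-372/3027.0)/(9.79/29.91) ≈ -0.38.
ε < 0: paperback books and e-books are complements.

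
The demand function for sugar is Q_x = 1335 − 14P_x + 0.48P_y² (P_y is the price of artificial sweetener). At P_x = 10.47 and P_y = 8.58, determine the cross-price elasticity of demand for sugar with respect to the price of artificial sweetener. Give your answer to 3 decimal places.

At P_x = 10.47 and P_y = 8.58: Q_x = 1223.756.
∂Q_x/∂P_y = 0.96P_y = 0.96(8.58) = 8.2368.
ε = (∂Q_x/∂P_y)(P_y/Q_x) = 8.2368 × (8.58/1223.756) ≈ 0.058.

0.058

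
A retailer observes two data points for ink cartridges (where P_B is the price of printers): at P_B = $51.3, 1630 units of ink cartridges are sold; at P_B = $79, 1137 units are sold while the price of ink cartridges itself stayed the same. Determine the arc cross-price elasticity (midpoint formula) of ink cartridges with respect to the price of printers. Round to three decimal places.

ΔQ_A = 1137 − 1630 = -493; ΔP_B = 79 − 51.3 = 27.7.
Midpoints: Q̄_A = 1383.5, P̄_B = 65.15.
ε = (ΔQ_A/Q̄_A)/(ΔP_B/P̄_B) = (-493/1383.5)/(27.7/65.15) ≈ -0.838.
ε < 0: ink cartridges and printers are complements.

-0.838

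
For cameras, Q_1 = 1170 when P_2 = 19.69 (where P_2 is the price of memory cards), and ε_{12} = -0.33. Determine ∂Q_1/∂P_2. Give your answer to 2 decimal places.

ε = (∂Q_1/∂P_2)·(P_2/Q_1) ⇒ ∂Q_1/∂P_2 = ε·Q_1/P_2 = -0.33 × 1170/19.69 ≈ -19.61.

-19.61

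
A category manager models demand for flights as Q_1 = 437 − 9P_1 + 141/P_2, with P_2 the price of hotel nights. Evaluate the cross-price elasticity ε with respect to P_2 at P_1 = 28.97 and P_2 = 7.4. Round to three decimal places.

-0.098

At P_1 = 28.97 and P_2 = 7.4: Q_1 = 195.324.
∂Q_1/∂P_2 = −141/P_2² = -2.5749.
ε = (∂Q_1/∂P_2)(P_2/Q_1) = -2.5749 × (7.4/195.324) ≈ -0.098.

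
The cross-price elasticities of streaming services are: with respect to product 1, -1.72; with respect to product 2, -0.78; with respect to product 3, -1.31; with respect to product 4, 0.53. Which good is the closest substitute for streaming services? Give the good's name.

Substitutes have ε > 0. Among the positive values, 0.53 (product 4) is largest.

product 4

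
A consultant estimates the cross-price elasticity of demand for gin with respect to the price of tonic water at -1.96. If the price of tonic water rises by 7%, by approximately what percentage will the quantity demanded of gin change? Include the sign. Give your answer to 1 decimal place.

-13.7%

%ΔQ ≈ ε × %ΔP of tonic water = -1.96 × (7%) = -13.7%.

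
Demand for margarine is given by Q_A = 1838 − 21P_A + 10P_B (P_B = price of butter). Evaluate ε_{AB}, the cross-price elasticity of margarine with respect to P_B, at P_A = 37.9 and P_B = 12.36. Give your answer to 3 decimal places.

At P_A = 37.9 and P_B = 12.36: Q_A = 1165.7.
∂Q_A/∂P_B = 10.
ε = (∂Q_A/∂P_B)(P_B/Q_A) = 10 × (12.36/1165.7) ≈ 0.106.

0.106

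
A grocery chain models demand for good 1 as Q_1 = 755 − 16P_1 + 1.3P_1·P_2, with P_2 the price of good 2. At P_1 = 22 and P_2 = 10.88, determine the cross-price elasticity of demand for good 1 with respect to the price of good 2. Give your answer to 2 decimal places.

At P_1 = 22 and P_2 = 10.88: Q_1 = 714.168.
∂Q_1/∂P_2 = 1.3P_1 = 1.3(22) = 28.6000.
ε = (∂Q_1/∂P_2)(P_2/Q_1) = 28.6000 × (10.88/714.168) ≈ 0.44.

0.44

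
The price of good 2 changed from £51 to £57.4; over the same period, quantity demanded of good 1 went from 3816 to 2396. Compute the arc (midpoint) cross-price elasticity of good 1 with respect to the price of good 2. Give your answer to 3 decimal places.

-3.872

ΔQ_1 = 2396 − 3816 = -1420; ΔP_2 = 57.4 − 51 = 6.4.
Midpoints: Q̄_1 = 3106.0, P̄_2 = 54.20.
ε = (ΔQ_1/Q̄_1)/(ΔP_2/P̄_2) = (-1420/3106.0)/(6.4/54.20) ≈ -3.872.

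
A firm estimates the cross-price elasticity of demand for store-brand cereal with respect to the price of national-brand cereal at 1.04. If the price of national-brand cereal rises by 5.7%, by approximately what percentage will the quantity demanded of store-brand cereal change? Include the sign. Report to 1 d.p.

%ΔQ ≈ ε × %ΔP of national-brand cereal = 1.04 × (5.7%) = 5.9%.
Demand for store-brand cereal rises by about 5.9%.

5.9%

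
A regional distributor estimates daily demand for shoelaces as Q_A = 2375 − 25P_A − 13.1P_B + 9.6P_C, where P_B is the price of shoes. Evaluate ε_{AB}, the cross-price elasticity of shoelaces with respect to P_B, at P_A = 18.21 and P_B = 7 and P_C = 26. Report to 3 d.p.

At P_A = 18.21 and P_B = 7 and P_C = 26: Q_A = 2077.65.
∂Q_A/∂P_B = -13.1.
ε = (∂Q_A/∂P_B)(P_B/Q_A) = -13.1 × (7/2077.65) ≈ -0.044.
Since ε < 0, shoelaces and shoes are complements.

-0.044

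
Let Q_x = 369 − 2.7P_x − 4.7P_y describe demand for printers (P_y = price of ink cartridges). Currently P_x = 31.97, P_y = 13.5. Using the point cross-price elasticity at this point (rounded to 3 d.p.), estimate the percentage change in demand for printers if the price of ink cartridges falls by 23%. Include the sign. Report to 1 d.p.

6.6%

At P_x = 31.97, P_y = 13.5: Q_x = 219.231.
∂Q_x/∂P_y = -4.7.
ε = (∂Q_x/∂P_y)(P_y/Q_x) = -4.7000 × 13.5/219.231 ≈ -0.289.
%ΔQ_x ≈ ε × %ΔP_y = -0.289 × (-23%) = 6.6%.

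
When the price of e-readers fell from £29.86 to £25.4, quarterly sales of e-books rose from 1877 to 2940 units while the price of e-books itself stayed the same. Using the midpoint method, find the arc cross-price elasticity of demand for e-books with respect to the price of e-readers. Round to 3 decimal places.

-2.734

ΔQ_A = 2940 − 1877 = 1063; ΔP_B = 25.4 − 29.86 = -4.46.
Midpoints: Q̄_A = 2408.5, P̄_B = 27.63.
ε = (ΔQ_A/Q̄_A)/(ΔP_B/P̄_B) = (1063/2408.5)/(-4.46/27.63) ≈ -2.734.
ε < 0: e-books and e-readers are complements.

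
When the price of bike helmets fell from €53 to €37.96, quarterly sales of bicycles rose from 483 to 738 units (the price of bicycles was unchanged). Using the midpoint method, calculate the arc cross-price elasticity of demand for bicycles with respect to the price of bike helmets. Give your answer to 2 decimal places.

-1.26

ΔQ_A = 738 − 483 = 255; ΔP_B = 37.96 − 53 = -15.04.
Midpoints: Q̄_A = 610.5, P̄_B = 45.48.
ε = (ΔQ_A/Q̄_A)/(ΔP_B/P̄_B) = (255/610.5)/(-15.04/45.48) ≈ -1.26.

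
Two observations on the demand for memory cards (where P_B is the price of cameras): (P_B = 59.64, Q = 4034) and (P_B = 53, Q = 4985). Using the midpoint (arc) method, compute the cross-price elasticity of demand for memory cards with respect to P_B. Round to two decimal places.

-1.79

ΔQ_A = 4985 − 4034 = 951; ΔP_B = 53 − 59.64 = -6.64.
Midpoints: Q̄_A = 4509.5, P̄_B = 56.32.
ε = (ΔQ_A/Q̄_A)/(ΔP_B/P̄_B) = (951/4509.5)/(-6.64/56.32) ≈ -1.79.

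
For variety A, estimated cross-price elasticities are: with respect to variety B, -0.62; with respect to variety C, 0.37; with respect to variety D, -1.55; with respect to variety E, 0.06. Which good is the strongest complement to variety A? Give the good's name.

Complements have ε < 0. The most negative value is -1.55 (variety D).

variety D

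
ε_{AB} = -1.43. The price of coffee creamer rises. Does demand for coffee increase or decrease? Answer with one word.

decrease

ε < 0 and the price of coffee creamer rises, so the quantity of coffee moves in the opposite direction: it decreases.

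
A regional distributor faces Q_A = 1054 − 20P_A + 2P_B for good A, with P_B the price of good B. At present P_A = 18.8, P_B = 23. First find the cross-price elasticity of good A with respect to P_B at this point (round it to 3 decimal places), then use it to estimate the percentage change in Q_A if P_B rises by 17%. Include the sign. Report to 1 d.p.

At P_A = 18.8, P_B = 23: Q_A = 724.
∂Q_A/∂P_B = 2.
ε = (∂Q_A/∂P_B)(P_B/Q_A) = 2.0000 × 23/724 ≈ 0.064.
%ΔQ_A ≈ ε × %ΔP_B = 0.064 × (17%) = 1.1%.

1.1%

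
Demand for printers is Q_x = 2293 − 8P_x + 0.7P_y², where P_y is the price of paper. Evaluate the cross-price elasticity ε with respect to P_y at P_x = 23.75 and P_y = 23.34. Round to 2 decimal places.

0.31

At P_x = 23.75 and P_y = 23.34: Q_x = 2484.329.
∂Q_x/∂P_y = 1.4P_y = 1.4(23.34) = 32.6760.
ε = (∂Q_x/∂P_y)(P_y/Q_x) = 32.6760 × (23.34/2484.329) ≈ 0.31.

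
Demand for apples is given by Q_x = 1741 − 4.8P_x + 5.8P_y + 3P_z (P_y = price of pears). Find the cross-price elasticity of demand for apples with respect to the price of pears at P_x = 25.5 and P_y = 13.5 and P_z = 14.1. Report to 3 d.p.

0.045

At P_x = 25.5 and P_y = 13.5 and P_z = 14.1: Q_x = 1739.2.
∂Q_x/∂P_y = 5.8.
ε = (∂Q_x/∂P_y)(P_y/Q_x) = 5.8 × (13.5/1739.2) ≈ 0.045.
Since ε > 0, apples and pears are substitutes.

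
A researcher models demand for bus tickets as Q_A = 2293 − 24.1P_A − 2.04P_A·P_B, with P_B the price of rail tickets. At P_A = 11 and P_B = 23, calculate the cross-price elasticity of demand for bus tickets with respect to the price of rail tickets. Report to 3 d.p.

-0.341

At P_A = 11 and P_B = 23: Q_A = 1511.78.
∂Q_A/∂P_B = -2.04P_A = -2.04(11) = -22.4400.
ε = (∂Q_A/∂P_B)(P_B/Q_A) = -22.4400 × (23/1511.78) ≈ -0.341.
ε < 0: complements.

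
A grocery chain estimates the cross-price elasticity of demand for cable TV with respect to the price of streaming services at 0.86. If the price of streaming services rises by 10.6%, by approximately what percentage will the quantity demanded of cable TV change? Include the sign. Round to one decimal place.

%ΔQ ≈ ε × %ΔP of streaming services = 0.86 × (10.6%) = 9.1%.
Demand for cable TV rises by about 9.1%.

9.1%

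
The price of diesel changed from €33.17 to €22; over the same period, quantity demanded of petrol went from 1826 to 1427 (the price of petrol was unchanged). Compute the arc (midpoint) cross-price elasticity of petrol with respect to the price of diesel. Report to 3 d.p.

ΔQ_A = 1427 − 1826 = -399; ΔP_B = 22 − 33.17 = -11.17.
Midpoints: Q̄_A = 1626.5, P̄_B = 27.59.
ε = (ΔQ_A/Q̄_A)/(ΔP_B/P̄_B) = (-399/1626.5)/(-11.17/27.59) ≈ 0.606.
ε > 0: petrol and diesel are substitutes.

0.606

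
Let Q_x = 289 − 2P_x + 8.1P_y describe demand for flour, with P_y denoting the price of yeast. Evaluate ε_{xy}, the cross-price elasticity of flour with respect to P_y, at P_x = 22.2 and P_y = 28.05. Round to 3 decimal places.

0.482

At P_x = 22.2 and P_y = 28.05: Q_x = 471.805.
∂Q_x/∂P_y = 8.1.
ε = (∂Q_x/∂P_y)(P_y/Q_x) = 8.1 × (28.05/471.805) ≈ 0.482.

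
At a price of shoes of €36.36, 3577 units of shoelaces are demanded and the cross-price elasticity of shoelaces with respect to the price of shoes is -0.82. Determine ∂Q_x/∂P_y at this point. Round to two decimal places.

ε = (∂Q_x/∂P_y)·(P_y/Q_x) ⇒ ∂Q_x/∂P_y = ε·Q_x/P_y = -0.82 × 3577/36.36 ≈ -80.67.

-80.67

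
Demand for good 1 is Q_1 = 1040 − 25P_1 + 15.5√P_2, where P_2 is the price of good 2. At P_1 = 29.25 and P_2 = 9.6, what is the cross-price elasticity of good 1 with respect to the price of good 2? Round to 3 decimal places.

At P_1 = 29.25 and P_2 = 9.6: Q_1 = 356.775.
∂Q_1/∂P_2 = 15.5/(2√P_2) = 15.5/(2√9.6) = 2.5013.
ε = (∂Q_1/∂P_2)(P_2/Q_1) = 2.5013 × (9.6/356.775) ≈ 0.067.

0.067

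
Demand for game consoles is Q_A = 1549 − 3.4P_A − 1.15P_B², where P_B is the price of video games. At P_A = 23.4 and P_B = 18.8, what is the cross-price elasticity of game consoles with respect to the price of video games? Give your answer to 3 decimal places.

-0.765

At P_A = 23.4 and P_B = 18.8: Q_A = 1062.984.
∂Q_A/∂P_B = -2.3P_B = -2.3(18.8) = -43.2400.
ε = (∂Q_A/∂P_B)(P_B/Q_A) = -43.2400 × (18.8/1062.984) ≈ -0.765.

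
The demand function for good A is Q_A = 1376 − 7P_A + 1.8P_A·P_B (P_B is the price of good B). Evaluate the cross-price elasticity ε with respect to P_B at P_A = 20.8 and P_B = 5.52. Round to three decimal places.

At P_A = 20.8 and P_B = 5.52: Q_A = 1437.069.
∂Q_A/∂P_B = 1.8P_A = 1.8(20.8) = 37.4400.
ε = (∂Q_A/∂P_B)(P_B/Q_A) = 37.4400 × (5.52/1437.069) ≈ 0.144.

0.144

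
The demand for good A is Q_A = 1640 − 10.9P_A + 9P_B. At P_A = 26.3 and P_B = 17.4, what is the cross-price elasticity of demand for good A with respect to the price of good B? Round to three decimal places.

0.104

At P_A = 26.3 and P_B = 17.4: Q_A = 1509.93.
∂Q_A/∂P_B = 9.
ε = (∂Q_A/∂P_B)(P_B/Q_A) = 9 × (17.4/1509.93) ≈ 0.104.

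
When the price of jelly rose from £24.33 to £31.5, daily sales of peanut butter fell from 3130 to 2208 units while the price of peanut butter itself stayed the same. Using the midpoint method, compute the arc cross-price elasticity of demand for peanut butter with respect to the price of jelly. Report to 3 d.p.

-1.345

ΔQ_A = 2208 − 3130 = -922; ΔP_B = 31.5 − 24.33 = 7.17.
Midpoints: Q̄_A = 2669.0, P̄_B = 27.91.
ε = (ΔQ_A/Q̄_A)/(ΔP_B/P̄_B) = (-922/2669.0)/(7.17/27.91) ≈ -1.345.
ε < 0: peanut butter and jelly are complements.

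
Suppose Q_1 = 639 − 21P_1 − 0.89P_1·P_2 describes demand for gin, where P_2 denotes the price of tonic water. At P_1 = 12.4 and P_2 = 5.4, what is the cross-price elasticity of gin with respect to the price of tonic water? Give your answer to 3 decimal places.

-0.187

At P_1 = 12.4 and P_2 = 5.4: Q_1 = 319.006.
∂Q_1/∂P_2 = -0.89P_1 = -0.89(12.4) = -11.0360.
ε = (∂Q_1/∂P_2)(P_2/Q_1) = -11.0360 × (5.4/319.006) ≈ -0.187.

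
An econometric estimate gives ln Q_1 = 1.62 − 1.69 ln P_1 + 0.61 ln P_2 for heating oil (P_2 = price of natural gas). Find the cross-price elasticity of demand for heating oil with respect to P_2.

0.61

In a log-linear (constant-elasticity) demand function, the coefficient on ln P_2 is the cross-price elasticity.
ε = 0.61. Positive, so heating oil and natural gas are substitutes.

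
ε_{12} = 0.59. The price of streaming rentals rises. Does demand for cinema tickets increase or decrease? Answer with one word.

ε > 0 and the price of streaming rentals rises, so the quantity of cinema tickets moves in the same direction: it increases.

increase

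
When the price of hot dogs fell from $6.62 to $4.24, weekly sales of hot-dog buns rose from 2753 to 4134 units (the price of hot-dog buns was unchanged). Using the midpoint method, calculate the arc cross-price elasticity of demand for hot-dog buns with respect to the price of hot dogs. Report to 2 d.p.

ΔQ_A = 4134 − 2753 = 1381; ΔP_B = 4.24 − 6.62 = -2.38.
Midpoints: Q̄_A = 3443.5, P̄_B = 5.43.
ε = (ΔQ_A/Q̄_A)/(ΔP_B/P̄_B) = (1381/3443.5)/(-2.38/5.43) ≈ -0.91.

-0.91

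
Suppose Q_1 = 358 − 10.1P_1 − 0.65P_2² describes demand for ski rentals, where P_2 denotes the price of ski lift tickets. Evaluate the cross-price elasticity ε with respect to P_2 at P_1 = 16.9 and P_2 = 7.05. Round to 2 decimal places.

-0.42

At P_1 = 16.9 and P_2 = 7.05: Q_1 = 155.003.
∂Q_1/∂P_2 = -1.3P_2 = -1.3(7.05) = -9.1650.
ε = (∂Q_1/∂P_2)(P_2/Q_1) = -9.1650 × (7.05/155.003) ≈ -0.42.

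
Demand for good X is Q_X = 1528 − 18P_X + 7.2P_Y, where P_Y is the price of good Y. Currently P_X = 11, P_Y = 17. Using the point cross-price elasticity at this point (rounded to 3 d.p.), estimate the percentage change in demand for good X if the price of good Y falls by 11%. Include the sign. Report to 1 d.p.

At P_X = 11, P_Y = 17: Q_X = 1452.4.
∂Q_X/∂P_Y = 7.2.
ε = (∂Q_X/∂P_Y)(P_Y/Q_X) = 7.2000 × 17/1452.4 ≈ 0.084.
%ΔQ_X ≈ ε × %ΔP_Y = 0.084 × (-11%) = -0.9%.

-0.9%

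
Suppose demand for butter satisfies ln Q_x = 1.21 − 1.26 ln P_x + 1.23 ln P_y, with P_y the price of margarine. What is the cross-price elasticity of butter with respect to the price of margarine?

1.23

In a log-linear (constant-elasticity) demand function, the coefficient on ln P_y is the cross-price elasticity.
ε = 1.23. Positive, so butter and margarine are substitutes.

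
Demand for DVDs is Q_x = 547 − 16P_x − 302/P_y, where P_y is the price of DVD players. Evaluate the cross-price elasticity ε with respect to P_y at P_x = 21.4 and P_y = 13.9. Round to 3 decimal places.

At P_x = 21.4 and P_y = 13.9: Q_x = 182.873.
∂Q_x/∂P_y = 302/P_y² = 1.5631.
ε = (∂Q_x/∂P_y)(P_y/Q_x) = 1.5631 × (13.9/182.873) ≈ 0.119.
ε > 0: substitutes.

0.119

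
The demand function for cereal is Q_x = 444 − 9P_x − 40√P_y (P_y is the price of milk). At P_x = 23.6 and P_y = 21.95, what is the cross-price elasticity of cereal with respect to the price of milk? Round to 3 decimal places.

-2.120

At P_x = 23.6 and P_y = 21.95: Q_x = 44.197.
∂Q_x/∂P_y = -40/(2√P_y) = -40/(2√21.95) = -4.2689.
ε = (∂Q_x/∂P_y)(P_y/Q_x) = -4.2689 × (21.95/44.197) ≈ -2.120.
ε < 0: complements.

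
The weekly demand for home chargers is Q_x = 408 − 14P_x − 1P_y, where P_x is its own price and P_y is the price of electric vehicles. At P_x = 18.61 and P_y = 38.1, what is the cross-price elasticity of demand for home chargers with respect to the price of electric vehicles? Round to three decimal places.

-0.348

At P_x = 18.61 and P_y = 38.1: Q_x = 109.36.
∂Q_x/∂P_y = -1.
ε = (∂Q_x/∂P_y)(P_y/Q_x) = -1 × (38.1/109.36) ≈ -0.348.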